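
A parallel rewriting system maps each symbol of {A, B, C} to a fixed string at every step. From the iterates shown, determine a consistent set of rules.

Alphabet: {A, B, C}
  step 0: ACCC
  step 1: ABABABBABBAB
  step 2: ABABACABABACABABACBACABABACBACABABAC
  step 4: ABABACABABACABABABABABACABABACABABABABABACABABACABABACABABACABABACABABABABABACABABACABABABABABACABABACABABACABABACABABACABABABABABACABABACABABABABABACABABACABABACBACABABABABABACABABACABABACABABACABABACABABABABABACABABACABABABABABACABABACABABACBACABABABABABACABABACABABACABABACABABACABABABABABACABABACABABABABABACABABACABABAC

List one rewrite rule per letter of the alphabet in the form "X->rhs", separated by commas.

  step 1 ⇒ step 2: ABABABBABBAB ⇒ ABA·BAC·ABA·BAC·ABA·BAC·BAC·ABA·BAC·BAC·ABA·BAC
    A ↦ ABA
    B ↦ BAC
  step 0 ⇒ step 1: ACCC ⇒ ABA·BAB·BAB·BAB
    C ↦ BAB

A->ABA, B->BAC, C->BAB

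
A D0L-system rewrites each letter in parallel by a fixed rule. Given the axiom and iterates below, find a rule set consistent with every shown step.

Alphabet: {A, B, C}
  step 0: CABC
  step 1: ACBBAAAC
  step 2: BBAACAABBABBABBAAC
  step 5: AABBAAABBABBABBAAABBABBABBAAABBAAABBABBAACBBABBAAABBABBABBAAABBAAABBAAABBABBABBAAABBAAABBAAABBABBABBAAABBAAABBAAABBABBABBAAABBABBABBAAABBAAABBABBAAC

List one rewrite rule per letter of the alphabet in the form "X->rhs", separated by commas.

A->BBA, B->A, C->AC

  step 1 ⇒ step 2: ACBBAAAC ⇒ BBA·AC·A·A·BBA·BBA·BBA·AC
    A ↦ BBA
    B ↦ A
    C ↦ AC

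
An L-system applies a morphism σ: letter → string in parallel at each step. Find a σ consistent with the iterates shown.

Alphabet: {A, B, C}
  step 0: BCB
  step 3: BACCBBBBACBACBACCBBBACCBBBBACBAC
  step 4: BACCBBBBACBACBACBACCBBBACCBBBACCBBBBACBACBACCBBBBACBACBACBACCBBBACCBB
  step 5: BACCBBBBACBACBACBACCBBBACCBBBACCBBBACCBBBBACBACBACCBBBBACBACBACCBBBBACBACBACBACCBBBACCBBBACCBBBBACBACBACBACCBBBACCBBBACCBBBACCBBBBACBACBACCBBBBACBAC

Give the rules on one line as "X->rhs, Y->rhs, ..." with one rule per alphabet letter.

A->CB, B->BAC, C->B

  step 4 ⇒ step 5: BACCBBBBACBACBACBACCBBBACCBBBACCBBBBACBACBACCBBBBACBACBACBACCBBBACCBB ⇒ BAC·CB·B·B·BAC·BAC·BAC·BAC·CB·B·BAC·CB·B·BAC·CB·B·BAC·CB·B·B·BAC·BAC·BAC·CB·B·B·BAC·BAC·BAC·CB·B·B·BAC·BAC·BAC·BAC·CB·B·BAC·CB·B·BAC·CB·B·B·BAC·BAC·BAC·BAC·CB·B·BAC·CB·B·BAC·CB·B·BAC·CB·B·B·BAC·BAC·BAC·CB·B·B·BAC·BAC
    A ↦ CB
    B ↦ BAC
    C ↦ B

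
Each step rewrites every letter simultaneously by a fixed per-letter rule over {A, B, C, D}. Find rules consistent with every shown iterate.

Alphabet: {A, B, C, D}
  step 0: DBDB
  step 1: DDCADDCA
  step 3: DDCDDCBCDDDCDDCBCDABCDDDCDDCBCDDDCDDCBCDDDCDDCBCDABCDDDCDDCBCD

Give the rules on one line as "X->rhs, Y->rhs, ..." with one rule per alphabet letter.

A->DC, B->A, C->BCD, D->DDC

  step 0 ⇒ step 1: DBDB ⇒ DDC·A·DDC·A
    B ↦ A
    D ↦ DDC
    A ↦ DC  (constrained at step 1)
    C ↦ BCD  (constrained at step 1)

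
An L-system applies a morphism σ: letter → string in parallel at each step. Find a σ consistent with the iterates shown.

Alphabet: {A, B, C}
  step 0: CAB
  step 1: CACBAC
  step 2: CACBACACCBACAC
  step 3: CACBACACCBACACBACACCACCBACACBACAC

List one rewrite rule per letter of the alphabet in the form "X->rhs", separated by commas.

A->BA, B->C, C->CAC

  step 2 ⇒ step 3: CACBACACCBACAC ⇒ CAC·BA·CAC·C·BA·CAC·BA·CAC·CAC·C·BA·CAC·BA·CAC
    A ↦ BA
    B ↦ C
    C ↦ CAC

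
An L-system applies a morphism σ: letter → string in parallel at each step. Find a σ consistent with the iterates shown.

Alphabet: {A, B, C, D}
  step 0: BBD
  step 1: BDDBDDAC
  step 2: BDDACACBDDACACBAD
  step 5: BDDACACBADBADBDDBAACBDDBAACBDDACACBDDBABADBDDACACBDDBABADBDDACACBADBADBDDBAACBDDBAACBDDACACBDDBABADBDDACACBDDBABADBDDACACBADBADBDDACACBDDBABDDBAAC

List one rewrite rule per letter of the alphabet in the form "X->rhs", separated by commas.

A->BA, B->BDD, C->D, D->AC

  step 1 ⇒ step 2: BDDBDDAC ⇒ BDD·AC·AC·BDD·AC·AC·BA·D
    A ↦ BA
    B ↦ BDD
    C ↦ D
    D ↦ AC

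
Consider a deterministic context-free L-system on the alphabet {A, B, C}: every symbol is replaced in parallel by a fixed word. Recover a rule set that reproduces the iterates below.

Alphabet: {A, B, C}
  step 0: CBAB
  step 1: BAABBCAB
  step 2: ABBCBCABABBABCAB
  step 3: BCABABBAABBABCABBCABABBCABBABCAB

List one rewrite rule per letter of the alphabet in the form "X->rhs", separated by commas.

  step 2 ⇒ step 3: ABBCBCABABBABCAB ⇒ BC·AB·AB·BA·AB·BA·BC·AB·BC·AB·AB·BC·AB·BA·BC·AB
    A ↦ BC
    B ↦ AB
    C ↦ BA

A->BC, B->AB, C->BA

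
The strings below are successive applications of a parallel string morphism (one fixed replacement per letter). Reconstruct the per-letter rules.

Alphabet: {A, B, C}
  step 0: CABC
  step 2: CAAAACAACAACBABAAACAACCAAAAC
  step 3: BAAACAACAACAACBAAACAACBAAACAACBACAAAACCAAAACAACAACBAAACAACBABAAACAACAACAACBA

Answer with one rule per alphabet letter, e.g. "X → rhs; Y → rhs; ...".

  step 2 ⇒ step 3: CAAAACAACAACBABAAACAACCAAAAC ⇒ BA·AAC·AAC·AAC·AAC·BA·AAC·AAC·BA·AAC·AAC·BA·CAA·AAC·CAA·AAC·AAC·AAC·BA·AAC·AAC·BA·BA·AAC·AAC·AAC·AAC·BA
    A ↦ AAC
    B ↦ CAA
    C ↦ BA

A->AAC, B->CAA, C->BA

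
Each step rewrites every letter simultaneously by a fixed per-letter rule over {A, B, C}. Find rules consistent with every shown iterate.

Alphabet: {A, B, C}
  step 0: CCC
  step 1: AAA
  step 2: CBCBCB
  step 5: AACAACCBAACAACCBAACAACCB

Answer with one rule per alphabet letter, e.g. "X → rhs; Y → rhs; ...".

A->CB, B->AC, C->A

  step 1 ⇒ step 2: AAA ⇒ CB·CB·CB
    A ↦ CB
    B ↦ AC  (constrained at step 2)
  step 0 ⇒ step 1: CCC ⇒ A·A·A
    C ↦ A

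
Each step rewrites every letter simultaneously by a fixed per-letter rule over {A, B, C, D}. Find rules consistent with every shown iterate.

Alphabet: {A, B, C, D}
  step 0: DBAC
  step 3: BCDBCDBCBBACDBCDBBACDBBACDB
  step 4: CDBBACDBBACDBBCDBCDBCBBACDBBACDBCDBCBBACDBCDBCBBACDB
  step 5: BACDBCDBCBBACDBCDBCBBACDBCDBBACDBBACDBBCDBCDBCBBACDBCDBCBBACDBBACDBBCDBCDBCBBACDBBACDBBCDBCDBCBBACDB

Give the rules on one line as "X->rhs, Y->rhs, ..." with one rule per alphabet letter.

  step 4 ⇒ step 5: CDBBACDBBACDBBCDBCDBCBBACDBBACDBCDBCBBACDBCDBCBBACDB ⇒ B·A·CDB·CDB·CB·B·A·CDB·CDB·CB·B·A·CDB·CDB·B·A·CDB·B·A·CDB·B·CDB·CDB·CB·B·A·CDB·CDB·CB·B·A·CDB·B·A·CDB·B·CDB·CDB·CB·B·A·CDB·B·A·CDB·B·CDB·CDB·CB·B·A·CDB
    A ↦ CB
    B ↦ CDB
    C ↦ B
    D ↦ A

A->CB, B->CDB, C->B, D->A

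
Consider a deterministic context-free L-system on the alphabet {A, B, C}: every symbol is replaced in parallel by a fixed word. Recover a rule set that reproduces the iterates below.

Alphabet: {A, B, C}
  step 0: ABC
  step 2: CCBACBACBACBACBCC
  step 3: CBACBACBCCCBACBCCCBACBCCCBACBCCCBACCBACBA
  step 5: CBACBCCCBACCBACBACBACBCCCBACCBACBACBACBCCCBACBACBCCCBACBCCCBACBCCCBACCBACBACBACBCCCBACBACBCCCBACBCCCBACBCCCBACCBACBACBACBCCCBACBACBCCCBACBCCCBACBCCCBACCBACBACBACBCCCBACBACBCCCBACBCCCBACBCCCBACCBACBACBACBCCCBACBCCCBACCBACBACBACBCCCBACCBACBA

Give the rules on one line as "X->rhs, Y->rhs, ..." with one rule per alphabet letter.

A->BCC, B->C, C->CBA

  step 2 ⇒ step 3: CCBACBACBACBACBCC ⇒ CBA·CBA·C·BCC·CBA·C·BCC·CBA·C·BCC·CBA·C·BCC·CBA·C·CBA·CBA
    A ↦ BCC
    B ↦ C
    C ↦ CBA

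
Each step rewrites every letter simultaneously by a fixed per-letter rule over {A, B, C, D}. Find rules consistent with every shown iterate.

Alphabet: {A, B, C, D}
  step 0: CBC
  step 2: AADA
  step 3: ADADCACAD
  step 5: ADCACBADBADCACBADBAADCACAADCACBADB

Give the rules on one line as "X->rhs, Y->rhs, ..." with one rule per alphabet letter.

  step 2 ⇒ step 3: AADA ⇒ AD·AD·CAC·AD
    A ↦ AD
    D ↦ CAC
    B ↦ A  (constrained at step 0)
    C ↦ B  (constrained at step 0)

A->AD, B->A, C->B, D->CAC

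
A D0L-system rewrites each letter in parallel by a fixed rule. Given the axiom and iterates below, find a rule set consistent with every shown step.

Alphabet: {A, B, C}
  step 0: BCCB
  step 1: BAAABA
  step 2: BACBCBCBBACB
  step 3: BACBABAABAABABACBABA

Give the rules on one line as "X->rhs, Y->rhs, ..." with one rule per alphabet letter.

A->CB, B->BA, C->A

  step 2 ⇒ step 3: BACBCBCBBACB ⇒ BA·CB·A·BA·A·BA·A·BA·BA·CB·A·BA
    A ↦ CB
    B ↦ BA
    C ↦ A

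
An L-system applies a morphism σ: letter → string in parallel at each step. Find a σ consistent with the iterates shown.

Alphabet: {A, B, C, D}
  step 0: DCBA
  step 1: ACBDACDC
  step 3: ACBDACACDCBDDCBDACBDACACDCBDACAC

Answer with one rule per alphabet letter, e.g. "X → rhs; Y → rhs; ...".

  step 0 ⇒ step 1: DCBA ⇒ AC·BD·AC·DC
    A ↦ DC
    B ↦ AC
    C ↦ BD
    D ↦ AC

A->DC, B->AC, C->BD, D->AC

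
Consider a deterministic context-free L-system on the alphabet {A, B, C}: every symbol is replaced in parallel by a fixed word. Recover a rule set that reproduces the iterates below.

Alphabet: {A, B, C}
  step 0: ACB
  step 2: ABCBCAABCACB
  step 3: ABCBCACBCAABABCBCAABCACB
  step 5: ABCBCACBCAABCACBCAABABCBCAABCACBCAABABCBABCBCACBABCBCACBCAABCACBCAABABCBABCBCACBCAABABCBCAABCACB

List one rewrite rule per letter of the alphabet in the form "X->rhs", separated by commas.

A->AB, B->CB, C->CA

  step 2 ⇒ step 3: ABCBCAABCACB ⇒ AB·CB·CA·CB·CA·AB·AB·CB·CA·AB·CA·CB
    A ↦ AB
    B ↦ CB
    C ↦ CA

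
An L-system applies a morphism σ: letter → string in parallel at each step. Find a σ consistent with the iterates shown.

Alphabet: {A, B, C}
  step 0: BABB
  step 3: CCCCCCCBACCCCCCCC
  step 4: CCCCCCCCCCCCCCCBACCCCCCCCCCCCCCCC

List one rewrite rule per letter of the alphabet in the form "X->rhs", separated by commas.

  step 3 ⇒ step 4: CCCCCCCBACCCCCCCC ⇒ CC·CC·CC·CC·CC·CC·CC·C·BA·CC·CC·CC·CC·CC·CC·CC·CC
    A ↦ BA
    B ↦ C
    C ↦ CC

A->BA, B->C, C->CC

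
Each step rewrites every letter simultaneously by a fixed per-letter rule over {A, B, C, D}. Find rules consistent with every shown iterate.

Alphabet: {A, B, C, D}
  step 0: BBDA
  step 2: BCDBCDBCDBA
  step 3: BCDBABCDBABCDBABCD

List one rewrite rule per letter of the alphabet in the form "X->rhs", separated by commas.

A->D, B->BC, C->D, D->BA

  step 2 ⇒ step 3: BCDBCDBCDBA ⇒ BC·D·BA·BC·D·BA·BC·D·BA·BC·D
    A ↦ D
    B ↦ BC
    C ↦ D
    D ↦ BA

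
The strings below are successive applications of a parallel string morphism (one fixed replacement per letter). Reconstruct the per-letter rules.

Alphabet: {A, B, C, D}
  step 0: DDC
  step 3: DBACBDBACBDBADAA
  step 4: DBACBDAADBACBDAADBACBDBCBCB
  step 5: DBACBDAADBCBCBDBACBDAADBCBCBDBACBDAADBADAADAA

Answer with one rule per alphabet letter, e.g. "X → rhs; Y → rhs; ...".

  step 4 ⇒ step 5: DBACBDAADBACBDAADBACBDBCBCB ⇒ DB·A·CB·DA·A·DB·CB·CB·DB·A·CB·DA·A·DB·CB·CB·DB·A·CB·DA·A·DB·A·DA·A·DA·A
    A ↦ CB
    B ↦ A
    C ↦ DA
    D ↦ DB

A->CB, B->A, C->DA, D->DB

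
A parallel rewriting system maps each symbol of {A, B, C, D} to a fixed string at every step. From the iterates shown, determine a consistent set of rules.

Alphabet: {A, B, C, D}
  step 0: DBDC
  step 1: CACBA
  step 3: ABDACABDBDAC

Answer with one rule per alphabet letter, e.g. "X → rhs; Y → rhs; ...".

  step 0 ⇒ step 1: DBDC ⇒ C·A·C·BA
    B ↦ A
    C ↦ BA
    D ↦ C
    A ↦ BD  (constrained at step 1)

A->BD, B->A, C->BA, D->C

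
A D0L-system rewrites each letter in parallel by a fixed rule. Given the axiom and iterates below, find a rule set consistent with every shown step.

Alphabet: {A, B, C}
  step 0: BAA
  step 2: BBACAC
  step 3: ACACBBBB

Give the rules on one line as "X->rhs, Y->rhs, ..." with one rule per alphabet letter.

A->B, B->AC, C->B

  step 2 ⇒ step 3: BBACAC ⇒ AC·AC·B·B·B·B
    A ↦ B
    B ↦ AC
    C ↦ B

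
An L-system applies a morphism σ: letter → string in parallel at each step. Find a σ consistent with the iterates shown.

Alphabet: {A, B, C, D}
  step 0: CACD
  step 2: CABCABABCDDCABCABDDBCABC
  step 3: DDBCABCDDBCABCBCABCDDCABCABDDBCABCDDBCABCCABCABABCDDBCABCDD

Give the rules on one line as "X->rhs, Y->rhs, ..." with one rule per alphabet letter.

A->BC, B->ABC, C->DD, D->CAB

  step 2 ⇒ step 3: CABCABABCDDCABCABDDBCABC ⇒ DD·BC·ABC·DD·BC·ABC·BC·ABC·DD·CAB·CAB·DD·BC·ABC·DD·BC·ABC·CAB·CAB·ABC·DD·BC·ABC·DD
    A ↦ BC
    B ↦ ABC
    C ↦ DD
    D ↦ CAB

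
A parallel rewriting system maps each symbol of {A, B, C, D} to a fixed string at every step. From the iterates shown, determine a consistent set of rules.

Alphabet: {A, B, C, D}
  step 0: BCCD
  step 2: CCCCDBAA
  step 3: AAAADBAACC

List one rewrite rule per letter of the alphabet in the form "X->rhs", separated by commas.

  step 2 ⇒ step 3: CCCCDBAA ⇒ A·A·A·A·DB·AA·C·C
    A ↦ C
    B ↦ AA
    C ↦ A
    D ↦ DB

A->C, B->AA, C->A, D->DB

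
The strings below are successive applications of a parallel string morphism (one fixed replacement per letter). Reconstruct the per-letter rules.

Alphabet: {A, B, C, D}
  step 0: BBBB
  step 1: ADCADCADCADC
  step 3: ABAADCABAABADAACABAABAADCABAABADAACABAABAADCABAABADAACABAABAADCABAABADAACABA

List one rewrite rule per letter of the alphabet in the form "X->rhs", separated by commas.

A->ABA, B->ADC, C->DA, D->AC

  step 0 ⇒ step 1: BBBB ⇒ ADC·ADC·ADC·ADC
    B ↦ ADC
    A ↦ ABA  (constrained at step 1)
    C ↦ DA  (constrained at step 1)
    D ↦ AC  (constrained at step 1)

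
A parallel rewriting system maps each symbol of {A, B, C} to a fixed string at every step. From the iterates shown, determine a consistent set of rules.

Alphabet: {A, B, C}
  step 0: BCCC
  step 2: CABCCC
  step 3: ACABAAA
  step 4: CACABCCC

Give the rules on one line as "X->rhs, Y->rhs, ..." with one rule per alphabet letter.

  step 3 ⇒ step 4: ACABAAA ⇒ C·A·C·AB·C·C·C
    A ↦ C
    B ↦ AB
    C ↦ A

A->C, B->AB, C->A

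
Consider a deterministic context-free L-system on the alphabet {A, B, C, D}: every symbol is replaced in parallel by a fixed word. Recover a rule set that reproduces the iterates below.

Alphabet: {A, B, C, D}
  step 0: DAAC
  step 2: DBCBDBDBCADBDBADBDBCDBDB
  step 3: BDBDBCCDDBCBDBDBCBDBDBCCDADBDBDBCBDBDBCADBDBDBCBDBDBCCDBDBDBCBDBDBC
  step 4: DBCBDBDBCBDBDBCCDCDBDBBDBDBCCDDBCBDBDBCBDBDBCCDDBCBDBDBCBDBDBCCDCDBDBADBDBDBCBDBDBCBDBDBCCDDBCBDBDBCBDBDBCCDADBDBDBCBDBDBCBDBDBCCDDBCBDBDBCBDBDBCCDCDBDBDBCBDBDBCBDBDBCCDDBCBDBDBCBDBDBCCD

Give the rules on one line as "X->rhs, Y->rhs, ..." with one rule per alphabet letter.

A->AD, B->DBC, C->CD, D->BDB

  step 3 ⇒ step 4: BDBDBCCDDBCBDBDBCBDBDBCCDADBDBDBCBDBDBCADBDBDBCBDBDBCCDBDBDBCBDBDBC ⇒ DBC·BDB·DBC·BDB·DBC·CD·CD·BDB·BDB·DBC·CD·DBC·BDB·DBC·BDB·DBC·CD·DBC·BDB·DBC·BDB·DBC·CD·CD·BDB·AD·BDB·DBC·BDB·DBC·BDB·DBC·CD·DBC·BDB·DBC·BDB·DBC·CD·AD·BDB·DBC·BDB·DBC·BDB·DBC·CD·DBC·BDB·DBC·BDB·DBC·CD·CD·BDB·DBC·BDB·DBC·BDB·DBC·CD·DBC·BDB·DBC·BDB·DBC·CD
    A ↦ AD
    B ↦ DBC
    C ↦ CD
    D ↦ BDB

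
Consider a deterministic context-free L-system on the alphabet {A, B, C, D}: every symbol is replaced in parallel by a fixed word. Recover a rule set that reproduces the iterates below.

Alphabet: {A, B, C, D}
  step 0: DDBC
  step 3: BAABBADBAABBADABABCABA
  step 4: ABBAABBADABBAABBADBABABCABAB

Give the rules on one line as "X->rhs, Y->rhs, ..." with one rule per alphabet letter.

  step 3 ⇒ step 4: BAABBADBAABBADABABCABA ⇒ A·B·B·A·A·B·BAD·A·B·B·A·A·B·BAD·B·A·B·A·BCA·B·A·B
    A ↦ B
    B ↦ A
    C ↦ BCA
    D ↦ BAD

A->B, B->A, C->BCA, D->BAD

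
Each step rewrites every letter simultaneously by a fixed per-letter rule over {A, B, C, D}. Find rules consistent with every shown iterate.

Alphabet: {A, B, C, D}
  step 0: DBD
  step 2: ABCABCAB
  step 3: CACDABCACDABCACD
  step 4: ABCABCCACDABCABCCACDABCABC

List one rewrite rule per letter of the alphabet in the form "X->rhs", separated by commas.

A->C, B->ACD, C->AB, D->C

  step 3 ⇒ step 4: CACDABCACDABCACD ⇒ AB·C·AB·C·C·ACD·AB·C·AB·C·C·ACD·AB·C·AB·C
    A ↦ C
    B ↦ ACD
    C ↦ AB
    D ↦ C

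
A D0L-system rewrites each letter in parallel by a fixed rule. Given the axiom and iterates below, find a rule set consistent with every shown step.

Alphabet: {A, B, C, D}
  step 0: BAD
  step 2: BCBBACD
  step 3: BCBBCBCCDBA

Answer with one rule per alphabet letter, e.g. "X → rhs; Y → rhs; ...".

A->CD, B->BC, C->B, D->A

  step 2 ⇒ step 3: BCBBACD ⇒ BC·B·BC·BC·CD·B·A
    A ↦ CD
    B ↦ BC
    C ↦ B
    D ↦ A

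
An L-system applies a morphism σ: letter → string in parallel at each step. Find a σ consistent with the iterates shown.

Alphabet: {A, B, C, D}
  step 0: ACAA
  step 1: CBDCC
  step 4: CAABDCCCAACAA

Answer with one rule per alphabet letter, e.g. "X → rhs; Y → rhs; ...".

A->C, B->A, C->BD, D->BB

  step 0 ⇒ step 1: ACAA ⇒ C·BD·C·C
    A ↦ C
    C ↦ BD
    B ↦ A  (constrained at step 1)
    D ↦ BB  (constrained at step 1)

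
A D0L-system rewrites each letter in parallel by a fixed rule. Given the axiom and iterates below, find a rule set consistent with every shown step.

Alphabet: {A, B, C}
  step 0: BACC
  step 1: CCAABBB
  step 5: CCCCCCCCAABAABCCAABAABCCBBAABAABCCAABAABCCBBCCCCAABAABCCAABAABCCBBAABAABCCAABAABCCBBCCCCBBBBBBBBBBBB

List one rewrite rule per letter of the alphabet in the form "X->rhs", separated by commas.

A->AAB, B->CC, C->B

  step 0 ⇒ step 1: BACC ⇒ CC·AAB·B·B
    A ↦ AAB
    B ↦ CC
    C ↦ B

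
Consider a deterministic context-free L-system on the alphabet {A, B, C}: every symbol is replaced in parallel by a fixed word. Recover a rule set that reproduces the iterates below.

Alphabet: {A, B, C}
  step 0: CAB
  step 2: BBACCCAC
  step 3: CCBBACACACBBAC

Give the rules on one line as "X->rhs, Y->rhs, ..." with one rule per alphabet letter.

  step 2 ⇒ step 3: BBACCCAC ⇒ C·C·BB·AC·AC·AC·BB·AC
    A ↦ BB
    B ↦ C
    C ↦ AC

A->BB, B->C, C->AC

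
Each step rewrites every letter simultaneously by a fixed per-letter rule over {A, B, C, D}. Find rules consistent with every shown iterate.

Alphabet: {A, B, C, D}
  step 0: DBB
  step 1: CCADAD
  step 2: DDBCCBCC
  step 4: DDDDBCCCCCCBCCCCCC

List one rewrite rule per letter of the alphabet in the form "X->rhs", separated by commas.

A->B, B->AD, C->D, D->CC

  step 1 ⇒ step 2: CCADAD ⇒ D·D·B·CC·B·CC
    A ↦ B
    C ↦ D
    D ↦ CC
  step 0 ⇒ step 1: DBB ⇒ CC·AD·AD
    B ↦ AD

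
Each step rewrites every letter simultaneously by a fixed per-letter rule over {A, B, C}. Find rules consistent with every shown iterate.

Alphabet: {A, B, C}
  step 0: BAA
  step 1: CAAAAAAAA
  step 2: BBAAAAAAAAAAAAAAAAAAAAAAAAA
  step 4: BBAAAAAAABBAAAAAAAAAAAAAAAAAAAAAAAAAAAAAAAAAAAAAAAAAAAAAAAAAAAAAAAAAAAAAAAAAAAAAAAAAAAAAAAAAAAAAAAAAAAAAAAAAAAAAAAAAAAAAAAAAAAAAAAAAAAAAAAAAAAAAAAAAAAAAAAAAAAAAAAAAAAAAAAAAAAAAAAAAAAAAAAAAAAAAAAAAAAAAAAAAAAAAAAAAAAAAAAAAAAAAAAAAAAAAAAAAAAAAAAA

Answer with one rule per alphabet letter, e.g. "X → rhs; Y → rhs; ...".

  step 1 ⇒ step 2: CAAAAAAAA ⇒ BBA·AAA·AAA·AAA·AAA·AAA·AAA·AAA·AAA
    A ↦ AAA
    C ↦ BBA
  step 0 ⇒ step 1: BAA ⇒ CAA·AAA·AAA
    B ↦ CAA

A->AAA, B->CAA, C->BBA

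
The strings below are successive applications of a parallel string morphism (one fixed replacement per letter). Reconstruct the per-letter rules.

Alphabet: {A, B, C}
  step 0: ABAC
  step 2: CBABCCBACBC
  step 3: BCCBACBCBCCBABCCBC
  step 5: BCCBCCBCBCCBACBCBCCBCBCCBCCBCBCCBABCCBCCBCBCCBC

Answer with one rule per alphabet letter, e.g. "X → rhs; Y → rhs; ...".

A->BA, B->C, C->BC

  step 2 ⇒ step 3: CBABCCBACBC ⇒ BC·C·BA·C·BC·BC·C·BA·BC·C·BC
    A ↦ BA
    B ↦ C
    C ↦ BC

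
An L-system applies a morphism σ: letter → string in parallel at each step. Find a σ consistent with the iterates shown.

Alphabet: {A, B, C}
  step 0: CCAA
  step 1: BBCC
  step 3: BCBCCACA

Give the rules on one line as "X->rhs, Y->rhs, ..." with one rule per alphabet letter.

  step 0 ⇒ step 1: CCAA ⇒ B·B·C·C
    A ↦ C
    C ↦ B
    B ↦ CA  (constrained at step 1)

A->C, B->CA, C->B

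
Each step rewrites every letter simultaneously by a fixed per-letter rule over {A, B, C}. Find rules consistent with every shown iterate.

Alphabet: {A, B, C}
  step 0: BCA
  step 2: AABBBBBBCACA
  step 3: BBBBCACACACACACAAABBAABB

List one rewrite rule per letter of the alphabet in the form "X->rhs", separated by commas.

A->BB, B->CA, C->AA

  step 2 ⇒ step 3: AABBBBBBCACA ⇒ BB·BB·CA·CA·CA·CA·CA·CA·AA·BB·AA·BB
    A ↦ BB
    B ↦ CA
    C ↦ AA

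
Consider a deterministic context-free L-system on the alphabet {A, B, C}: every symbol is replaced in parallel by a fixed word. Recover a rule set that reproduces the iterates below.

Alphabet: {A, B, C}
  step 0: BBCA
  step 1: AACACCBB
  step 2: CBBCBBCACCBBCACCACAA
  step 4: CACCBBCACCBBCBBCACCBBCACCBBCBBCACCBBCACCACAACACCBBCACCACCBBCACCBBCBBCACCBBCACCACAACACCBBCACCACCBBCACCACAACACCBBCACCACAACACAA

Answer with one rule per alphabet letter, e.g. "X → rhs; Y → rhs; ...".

  step 1 ⇒ step 2: AACACCBB ⇒ CBB·CBB·CAC·CBB·CAC·CAC·A·A
    A ↦ CBB
    B ↦ A
    C ↦ CAC

A->CBB, B->A, C->CAC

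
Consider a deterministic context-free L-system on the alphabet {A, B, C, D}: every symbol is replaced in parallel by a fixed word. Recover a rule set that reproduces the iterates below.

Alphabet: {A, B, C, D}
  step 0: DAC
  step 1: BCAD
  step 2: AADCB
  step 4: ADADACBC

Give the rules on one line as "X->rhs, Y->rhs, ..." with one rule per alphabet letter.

  step 1 ⇒ step 2: BCAD ⇒ A·AD·C·B
    A ↦ C
    B ↦ A
    C ↦ AD
    D ↦ B

A->C, B->A, C->AD, D->B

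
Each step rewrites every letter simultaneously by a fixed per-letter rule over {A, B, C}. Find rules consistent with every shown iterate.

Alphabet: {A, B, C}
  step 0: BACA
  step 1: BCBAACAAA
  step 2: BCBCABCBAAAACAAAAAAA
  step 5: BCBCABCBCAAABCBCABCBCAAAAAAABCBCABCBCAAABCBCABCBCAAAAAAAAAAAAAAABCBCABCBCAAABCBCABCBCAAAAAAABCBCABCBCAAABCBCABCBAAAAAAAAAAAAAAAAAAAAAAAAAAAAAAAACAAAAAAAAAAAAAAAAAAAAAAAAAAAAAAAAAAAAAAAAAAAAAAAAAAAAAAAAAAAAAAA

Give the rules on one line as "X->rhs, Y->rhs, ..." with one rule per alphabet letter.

  step 1 ⇒ step 2: BCBAACAAA ⇒ BCB·CA·BCB·AA·AA·CA·AA·AA·AA
    A ↦ AA
    B ↦ BCB
    C ↦ CA

A->AA, B->BCB, C->CA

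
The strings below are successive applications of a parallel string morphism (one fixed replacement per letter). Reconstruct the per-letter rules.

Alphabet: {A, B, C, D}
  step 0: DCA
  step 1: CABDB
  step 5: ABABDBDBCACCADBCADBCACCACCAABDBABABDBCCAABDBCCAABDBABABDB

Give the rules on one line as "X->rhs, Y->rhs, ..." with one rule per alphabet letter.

  step 0 ⇒ step 1: DCA ⇒ C·AB·DB
    A ↦ DB
    C ↦ AB
    D ↦ C
    B ↦ CA  (constrained at step 1)

A->DB, B->CA, C->AB, D->C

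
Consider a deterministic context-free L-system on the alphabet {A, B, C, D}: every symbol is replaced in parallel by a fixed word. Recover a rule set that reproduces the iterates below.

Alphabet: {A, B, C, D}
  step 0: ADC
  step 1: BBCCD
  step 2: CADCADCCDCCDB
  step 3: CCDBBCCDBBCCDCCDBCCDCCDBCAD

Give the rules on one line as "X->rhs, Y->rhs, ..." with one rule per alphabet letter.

A->B, B->CAD, C->CCD, D->B

  step 2 ⇒ step 3: CADCADCCDCCDB ⇒ CCD·B·B·CCD·B·B·CCD·CCD·B·CCD·CCD·B·CAD
    A ↦ B
    B ↦ CAD
    C ↦ CCD
    D ↦ B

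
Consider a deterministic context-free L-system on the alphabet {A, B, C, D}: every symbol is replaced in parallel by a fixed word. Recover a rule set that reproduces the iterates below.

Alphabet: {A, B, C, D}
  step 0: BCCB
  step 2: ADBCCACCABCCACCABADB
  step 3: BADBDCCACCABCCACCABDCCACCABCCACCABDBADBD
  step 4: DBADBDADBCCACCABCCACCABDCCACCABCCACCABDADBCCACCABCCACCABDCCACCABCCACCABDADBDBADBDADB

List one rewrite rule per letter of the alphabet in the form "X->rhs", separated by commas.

A->B, B->D, C->CCA, D->ADB

  step 3 ⇒ step 4: BADBDCCACCABCCACCABDCCACCABCCACCABDBADBD ⇒ D·B·ADB·D·ADB·CCA·CCA·B·CCA·CCA·B·D·CCA·CCA·B·CCA·CCA·B·D·ADB·CCA·CCA·B·CCA·CCA·B·D·CCA·CCA·B·CCA·CCA·B·D·ADB·D·B·ADB·D·ADB
    A ↦ B
    B ↦ D
    C ↦ CCA
    D ↦ ADB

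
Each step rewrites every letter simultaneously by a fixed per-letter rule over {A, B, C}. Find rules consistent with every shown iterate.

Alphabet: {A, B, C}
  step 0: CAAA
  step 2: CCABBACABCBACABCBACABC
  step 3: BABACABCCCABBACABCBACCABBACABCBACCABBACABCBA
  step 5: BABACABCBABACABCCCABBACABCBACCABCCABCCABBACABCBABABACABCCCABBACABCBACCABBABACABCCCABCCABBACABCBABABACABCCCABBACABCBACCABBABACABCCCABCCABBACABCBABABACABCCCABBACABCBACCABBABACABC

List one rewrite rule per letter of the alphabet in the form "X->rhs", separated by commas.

A->CAB, B->C, C->BA

  step 2 ⇒ step 3: CCABBACABCBACABCBACABC ⇒ BA·BA·CAB·C·C·CAB·BA·CAB·C·BA·C·CAB·BA·CAB·C·BA·C·CAB·BA·CAB·C·BA
    A ↦ CAB
    B ↦ C
    C ↦ BA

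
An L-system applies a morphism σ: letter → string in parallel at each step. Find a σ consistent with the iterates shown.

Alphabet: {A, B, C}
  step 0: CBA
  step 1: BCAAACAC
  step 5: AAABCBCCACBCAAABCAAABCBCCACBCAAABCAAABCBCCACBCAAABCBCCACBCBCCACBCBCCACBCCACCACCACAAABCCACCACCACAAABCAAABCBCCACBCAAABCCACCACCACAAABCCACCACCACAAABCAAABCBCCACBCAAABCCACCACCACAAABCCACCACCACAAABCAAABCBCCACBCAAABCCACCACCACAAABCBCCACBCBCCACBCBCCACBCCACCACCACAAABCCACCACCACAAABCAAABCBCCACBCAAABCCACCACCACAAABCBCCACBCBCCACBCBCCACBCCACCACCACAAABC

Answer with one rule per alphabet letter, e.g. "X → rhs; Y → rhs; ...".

A->CAC, B->AAA, C->BC

  step 0 ⇒ step 1: CBA ⇒ BC·AAA·CAC
    A ↦ CAC
    B ↦ AAA
    C ↦ BC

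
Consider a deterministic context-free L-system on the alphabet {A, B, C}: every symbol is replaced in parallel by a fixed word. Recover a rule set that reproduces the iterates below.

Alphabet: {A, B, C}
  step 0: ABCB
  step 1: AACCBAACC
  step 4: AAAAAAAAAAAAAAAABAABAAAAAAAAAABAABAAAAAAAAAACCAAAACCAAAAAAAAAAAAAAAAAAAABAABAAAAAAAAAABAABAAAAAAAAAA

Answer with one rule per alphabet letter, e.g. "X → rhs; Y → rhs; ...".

  step 0 ⇒ step 1: ABCB ⇒ AA·CC·BAA·CC
    A ↦ AA
    B ↦ CC
    C ↦ BAA

A->AA, B->CC, C->BAA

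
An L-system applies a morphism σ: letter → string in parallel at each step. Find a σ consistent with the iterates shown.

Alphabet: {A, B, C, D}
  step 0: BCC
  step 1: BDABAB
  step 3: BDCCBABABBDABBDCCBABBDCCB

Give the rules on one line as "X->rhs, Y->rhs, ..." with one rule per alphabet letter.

A->C, B->BD, C->AB, D->CCB

  step 0 ⇒ step 1: BCC ⇒ BD·AB·AB
    B ↦ BD
    C ↦ AB
    A ↦ C  (constrained at step 1)
    D ↦ CCB  (constrained at step 1)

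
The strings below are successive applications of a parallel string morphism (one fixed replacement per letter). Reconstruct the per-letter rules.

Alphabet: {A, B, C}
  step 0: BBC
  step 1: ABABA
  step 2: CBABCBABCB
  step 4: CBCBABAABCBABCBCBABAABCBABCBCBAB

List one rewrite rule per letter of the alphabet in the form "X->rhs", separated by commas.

A->CB, B->AB, C->A

  step 1 ⇒ step 2: ABABA ⇒ CB·AB·CB·AB·CB
    A ↦ CB
    B ↦ AB
  step 0 ⇒ step 1: BBC ⇒ AB·AB·A
    C ↦ A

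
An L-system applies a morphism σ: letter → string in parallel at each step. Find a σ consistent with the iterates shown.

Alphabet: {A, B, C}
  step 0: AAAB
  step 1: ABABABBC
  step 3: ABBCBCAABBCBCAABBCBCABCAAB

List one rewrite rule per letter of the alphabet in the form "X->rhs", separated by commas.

A->AB, B->BC, C->A

  step 0 ⇒ step 1: AAAB ⇒ AB·AB·AB·BC
    A ↦ AB
    B ↦ BC
    C ↦ A  (constrained at step 1)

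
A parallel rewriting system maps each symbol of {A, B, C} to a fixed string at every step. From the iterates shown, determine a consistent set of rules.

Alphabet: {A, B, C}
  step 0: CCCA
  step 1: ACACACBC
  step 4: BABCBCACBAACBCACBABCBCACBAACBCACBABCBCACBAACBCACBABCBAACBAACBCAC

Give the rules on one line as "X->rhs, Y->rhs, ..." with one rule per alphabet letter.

  step 0 ⇒ step 1: CCCA ⇒ AC·AC·AC·BC
    A ↦ BC
    C ↦ AC
    B ↦ BA  (constrained at step 1)

A->BC, B->BA, C->AC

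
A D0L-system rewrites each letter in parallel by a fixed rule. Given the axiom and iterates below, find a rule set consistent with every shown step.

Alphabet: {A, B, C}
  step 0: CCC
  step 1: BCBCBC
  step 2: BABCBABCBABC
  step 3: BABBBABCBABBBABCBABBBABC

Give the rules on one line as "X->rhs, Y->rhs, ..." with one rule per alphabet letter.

A->BB, B->BA, C->BC

  step 2 ⇒ step 3: BABCBABCBABC ⇒ BA·BB·BA·BC·BA·BB·BA·BC·BA·BB·BA·BC
    A ↦ BB
    B ↦ BA
    C ↦ BC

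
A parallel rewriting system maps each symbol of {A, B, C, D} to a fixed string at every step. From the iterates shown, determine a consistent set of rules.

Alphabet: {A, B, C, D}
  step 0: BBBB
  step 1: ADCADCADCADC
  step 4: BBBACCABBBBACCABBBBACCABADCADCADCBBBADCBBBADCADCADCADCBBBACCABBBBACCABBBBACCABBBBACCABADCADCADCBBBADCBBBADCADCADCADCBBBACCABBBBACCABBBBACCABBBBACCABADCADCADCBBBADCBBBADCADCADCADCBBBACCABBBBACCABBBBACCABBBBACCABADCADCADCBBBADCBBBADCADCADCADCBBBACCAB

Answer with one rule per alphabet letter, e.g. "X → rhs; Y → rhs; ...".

  step 0 ⇒ step 1: BBBB ⇒ ADC·ADC·ADC·ADC
    B ↦ ADC
    A ↦ BBB  (constrained at step 1)
    C ↦ AB  (constrained at step 1)
    D ↦ ACC  (constrained at step 1)

A->BBB, B->ADC, C->AB, D->ACC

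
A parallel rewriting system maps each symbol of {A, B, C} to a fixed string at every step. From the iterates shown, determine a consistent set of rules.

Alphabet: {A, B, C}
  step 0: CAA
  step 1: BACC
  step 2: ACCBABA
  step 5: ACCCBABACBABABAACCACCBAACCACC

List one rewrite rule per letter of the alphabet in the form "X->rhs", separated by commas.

  step 1 ⇒ step 2: BACC ⇒ AC·C·BA·BA
    A ↦ C
    B ↦ AC
    C ↦ BA

A->C, B->AC, C->BA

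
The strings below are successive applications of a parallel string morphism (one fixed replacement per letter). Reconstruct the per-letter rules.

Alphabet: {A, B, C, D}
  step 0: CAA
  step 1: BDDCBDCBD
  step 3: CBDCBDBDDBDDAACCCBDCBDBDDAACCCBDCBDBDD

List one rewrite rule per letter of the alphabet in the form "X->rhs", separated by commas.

A->CBD, B->AA, C->BDD, D->C

  step 0 ⇒ step 1: CAA ⇒ BDD·CBD·CBD
    A ↦ CBD
    C ↦ BDD
    B ↦ AA  (constrained at step 1)
    D ↦ C  (constrained at step 1)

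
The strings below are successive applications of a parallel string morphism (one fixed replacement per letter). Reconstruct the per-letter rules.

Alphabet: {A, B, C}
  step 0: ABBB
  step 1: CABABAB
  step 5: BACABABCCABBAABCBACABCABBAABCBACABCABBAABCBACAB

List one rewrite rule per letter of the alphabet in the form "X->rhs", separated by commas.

  step 0 ⇒ step 1: ABBB ⇒ C·AB·AB·AB
    A ↦ C
    B ↦ AB
    C ↦ BA  (constrained at step 1)

A->C, B->AB, C->BA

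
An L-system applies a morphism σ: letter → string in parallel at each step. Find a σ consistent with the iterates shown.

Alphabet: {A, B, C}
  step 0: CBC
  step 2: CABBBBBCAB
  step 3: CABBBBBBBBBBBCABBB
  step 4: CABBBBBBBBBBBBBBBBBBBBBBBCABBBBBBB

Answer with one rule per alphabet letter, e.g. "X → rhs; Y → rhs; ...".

A->B, B->BB, C->CA

  step 3 ⇒ step 4: CABBBBBBBBBBBCABBB ⇒ CA·B·BB·BB·BB·BB·BB·BB·BB·BB·BB·BB·BB·CA·B·BB·BB·BB
    A ↦ B
    B ↦ BB
    C ↦ CA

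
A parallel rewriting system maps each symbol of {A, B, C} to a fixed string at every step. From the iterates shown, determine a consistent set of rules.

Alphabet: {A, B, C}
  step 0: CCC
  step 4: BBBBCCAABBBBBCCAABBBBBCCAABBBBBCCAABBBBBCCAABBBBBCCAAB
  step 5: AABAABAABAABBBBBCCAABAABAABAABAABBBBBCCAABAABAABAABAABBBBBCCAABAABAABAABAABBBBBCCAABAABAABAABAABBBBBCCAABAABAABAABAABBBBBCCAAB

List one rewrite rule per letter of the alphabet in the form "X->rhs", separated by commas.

A->C, B->AAB, C->BB

  step 4 ⇒ step 5: BBBBCCAABBBBBCCAABBBBBCCAABBBBBCCAABBBBBCCAABBBBBCCAAB ⇒ AAB·AAB·AAB·AAB·BB·BB·C·C·AAB·AAB·AAB·AAB·AAB·BB·BB·C·C·AAB·AAB·AAB·AAB·AAB·BB·BB·C·C·AAB·AAB·AAB·AAB·AAB·BB·BB·C·C·AAB·AAB·AAB·AAB·AAB·BB·BB·C·C·AAB·AAB·AAB·AAB·AAB·BB·BB·C·C·AAB
    A ↦ C
    B ↦ AAB
    C ↦ BB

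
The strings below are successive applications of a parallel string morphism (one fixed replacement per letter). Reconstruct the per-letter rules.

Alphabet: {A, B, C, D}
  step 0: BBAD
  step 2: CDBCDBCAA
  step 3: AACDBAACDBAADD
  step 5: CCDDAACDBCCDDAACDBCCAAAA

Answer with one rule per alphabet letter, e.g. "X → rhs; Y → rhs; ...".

  step 2 ⇒ step 3: CDBCDBCAA ⇒ AA·C·DB·AA·C·DB·AA·D·D
    A ↦ D
    B ↦ DB
    C ↦ AA
    D ↦ C

A->D, B->DB, C->AA, D->C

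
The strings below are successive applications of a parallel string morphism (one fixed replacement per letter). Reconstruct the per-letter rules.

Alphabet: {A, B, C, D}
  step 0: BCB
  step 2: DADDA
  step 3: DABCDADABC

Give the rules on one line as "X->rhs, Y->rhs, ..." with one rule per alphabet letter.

  step 2 ⇒ step 3: DADDA ⇒ DA·BC·DA·DA·BC
    A ↦ BC
    D ↦ DA
    B ↦ D  (constrained at step 0)
    C ↦ B  (constrained at step 0)

A->BC, B->D, C->B, D->DA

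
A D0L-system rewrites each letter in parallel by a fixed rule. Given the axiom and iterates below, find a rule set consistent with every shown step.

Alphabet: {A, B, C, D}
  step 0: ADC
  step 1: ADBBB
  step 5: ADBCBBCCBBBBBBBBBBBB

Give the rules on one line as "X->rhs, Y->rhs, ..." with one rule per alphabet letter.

  step 0 ⇒ step 1: ADC ⇒ AD·B·BB
    A ↦ AD
    C ↦ BB
    D ↦ B
    B ↦ C  (constrained at step 1)

A->AD, B->C, C->BB, D->B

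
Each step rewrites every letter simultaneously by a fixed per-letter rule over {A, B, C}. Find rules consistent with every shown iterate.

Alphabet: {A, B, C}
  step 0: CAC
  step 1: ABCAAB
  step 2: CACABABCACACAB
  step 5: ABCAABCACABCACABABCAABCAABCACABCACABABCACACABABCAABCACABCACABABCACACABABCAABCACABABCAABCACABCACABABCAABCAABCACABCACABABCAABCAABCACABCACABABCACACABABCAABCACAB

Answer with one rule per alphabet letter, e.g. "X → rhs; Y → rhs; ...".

  step 1 ⇒ step 2: ABCAAB ⇒ CA·CAB·AB·CA·CA·CAB
    A ↦ CA
    B ↦ CAB
    C ↦ AB

A->CA, B->CAB, C->AB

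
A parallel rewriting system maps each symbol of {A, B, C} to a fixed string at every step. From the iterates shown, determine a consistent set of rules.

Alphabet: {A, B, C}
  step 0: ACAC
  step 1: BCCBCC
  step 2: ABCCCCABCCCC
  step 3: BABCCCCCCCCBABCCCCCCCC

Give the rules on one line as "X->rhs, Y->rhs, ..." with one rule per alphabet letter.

A->B, B->AB, C->CC

  step 2 ⇒ step 3: ABCCCCABCCCC ⇒ B·AB·CC·CC·CC·CC·B·AB·CC·CC·CC·CC
    A ↦ B
    B ↦ AB
    C ↦ CC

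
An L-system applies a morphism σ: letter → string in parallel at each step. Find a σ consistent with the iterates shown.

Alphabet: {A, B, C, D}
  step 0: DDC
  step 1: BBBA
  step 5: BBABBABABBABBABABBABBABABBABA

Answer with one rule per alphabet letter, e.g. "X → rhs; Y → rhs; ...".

A->C, B->DC, C->BA, D->B

  step 0 ⇒ step 1: DDC ⇒ B·B·BA
    C ↦ BA
    D ↦ B
    A ↦ C  (constrained at step 1)
    B ↦ DC  (constrained at step 1)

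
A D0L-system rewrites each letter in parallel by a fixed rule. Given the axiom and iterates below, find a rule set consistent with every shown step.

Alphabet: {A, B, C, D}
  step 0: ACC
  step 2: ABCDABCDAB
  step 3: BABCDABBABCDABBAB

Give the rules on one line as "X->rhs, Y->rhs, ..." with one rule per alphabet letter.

A->B, B->AB, C->CD, D->AB

  step 2 ⇒ step 3: ABCDABCDAB ⇒ B·AB·CD·AB·B·AB·CD·AB·B·AB
    A ↦ B
    B ↦ AB
    C ↦ CD
    D ↦ AB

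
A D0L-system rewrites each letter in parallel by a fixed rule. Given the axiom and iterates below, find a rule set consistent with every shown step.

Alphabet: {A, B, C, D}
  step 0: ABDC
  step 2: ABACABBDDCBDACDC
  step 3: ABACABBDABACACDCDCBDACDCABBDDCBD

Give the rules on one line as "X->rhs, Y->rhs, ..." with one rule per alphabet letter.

  step 2 ⇒ step 3: ABACABBDDCBDACDC ⇒ AB·AC·AB·BD·AB·AC·AC·DC·DC·BD·AC·DC·AB·BD·DC·BD
    A ↦ AB
    B ↦ AC
    C ↦ BD
    D ↦ DC

A->AB, B->AC, C->BD, D->DC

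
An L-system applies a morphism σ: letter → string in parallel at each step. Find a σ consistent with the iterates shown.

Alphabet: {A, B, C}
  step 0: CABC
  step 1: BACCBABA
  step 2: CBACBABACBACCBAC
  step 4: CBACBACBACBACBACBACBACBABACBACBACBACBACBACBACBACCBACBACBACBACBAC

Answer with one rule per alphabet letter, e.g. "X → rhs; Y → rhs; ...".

A->C, B->CBA, C->BA

  step 1 ⇒ step 2: BACCBABA ⇒ CBA·C·BA·BA·CBA·C·CBA·C
    A ↦ C
    B ↦ CBA
    C ↦ BA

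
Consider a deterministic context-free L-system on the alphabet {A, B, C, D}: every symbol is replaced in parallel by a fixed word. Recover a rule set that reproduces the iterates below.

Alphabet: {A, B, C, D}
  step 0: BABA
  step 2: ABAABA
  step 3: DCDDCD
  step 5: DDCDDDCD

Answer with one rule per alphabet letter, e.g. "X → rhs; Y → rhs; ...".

  step 2 ⇒ step 3: ABAABA ⇒ D·C·D·D·C·D
    A ↦ D
    B ↦ C
    C ↦ AB  (constrained at step 3)
    D ↦ A  (constrained at step 3)

A->D, B->C, C->AB, D->A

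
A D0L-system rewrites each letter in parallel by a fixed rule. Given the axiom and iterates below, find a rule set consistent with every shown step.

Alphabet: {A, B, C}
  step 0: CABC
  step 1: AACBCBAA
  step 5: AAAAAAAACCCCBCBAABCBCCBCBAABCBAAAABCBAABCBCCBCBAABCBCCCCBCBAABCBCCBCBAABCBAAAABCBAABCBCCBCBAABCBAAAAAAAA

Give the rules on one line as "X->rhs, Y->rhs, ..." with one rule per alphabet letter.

A->C, B->BCB, C->AA

  step 0 ⇒ step 1: CABC ⇒ AA·C·BCB·AA
    A ↦ C
    B ↦ BCB
    C ↦ AA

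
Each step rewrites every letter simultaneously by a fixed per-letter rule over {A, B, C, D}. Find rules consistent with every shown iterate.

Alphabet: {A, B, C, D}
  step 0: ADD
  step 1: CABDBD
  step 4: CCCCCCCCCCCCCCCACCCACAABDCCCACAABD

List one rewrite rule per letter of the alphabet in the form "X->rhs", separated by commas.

  step 0 ⇒ step 1: ADD ⇒ CA·BD·BD
    A ↦ CA
    D ↦ BD
    B ↦ A  (constrained at step 1)
    C ↦ CC  (constrained at step 1)

A->CA, B->A, C->CC, D->BD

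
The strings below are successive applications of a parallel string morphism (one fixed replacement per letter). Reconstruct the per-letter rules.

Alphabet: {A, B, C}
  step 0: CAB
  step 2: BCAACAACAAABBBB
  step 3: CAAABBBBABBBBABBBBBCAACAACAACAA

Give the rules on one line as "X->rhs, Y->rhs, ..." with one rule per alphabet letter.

  step 2 ⇒ step 3: BCAACAACAAABBBB ⇒ CAA·ABB·B·B·ABB·B·B·ABB·B·B·B·CAA·CAA·CAA·CAA
    A ↦ B
    B ↦ CAA
    C ↦ ABB

A->B, B->CAA, C->ABB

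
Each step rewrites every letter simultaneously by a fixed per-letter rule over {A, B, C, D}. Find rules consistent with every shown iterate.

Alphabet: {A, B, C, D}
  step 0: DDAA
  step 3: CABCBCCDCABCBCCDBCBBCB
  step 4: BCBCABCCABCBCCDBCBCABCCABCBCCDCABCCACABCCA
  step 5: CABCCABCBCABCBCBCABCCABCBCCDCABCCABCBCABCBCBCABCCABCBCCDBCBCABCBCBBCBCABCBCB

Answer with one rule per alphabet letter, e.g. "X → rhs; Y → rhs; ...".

A->B, B->CA, C->BC, D->CD

  step 4 ⇒ step 5: BCBCABCCABCBCCDBCBCABCCABCBCCDCABCCACABCCA ⇒ CA·BC·CA·BC·B·CA·BC·BC·B·CA·BC·CA·BC·BC·CD·CA·BC·CA·BC·B·CA·BC·BC·B·CA·BC·CA·BC·BC·CD·BC·B·CA·BC·BC·B·BC·B·CA·BC·BC·B
    A ↦ B
    B ↦ CA
    C ↦ BC
    D ↦ CD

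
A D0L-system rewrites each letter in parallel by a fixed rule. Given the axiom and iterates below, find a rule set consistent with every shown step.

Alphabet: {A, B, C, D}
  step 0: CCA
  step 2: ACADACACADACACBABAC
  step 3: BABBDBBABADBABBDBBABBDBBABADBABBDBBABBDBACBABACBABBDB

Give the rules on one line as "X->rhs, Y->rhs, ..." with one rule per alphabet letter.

A->BAB, B->AC, C->BDB, D->AD

  step 2 ⇒ step 3: ACADACACADACACBABAC ⇒ BAB·BDB·BAB·AD·BAB·BDB·BAB·BDB·BAB·AD·BAB·BDB·BAB·BDB·AC·BAB·AC·BAB·BDB
    A ↦ BAB
    B ↦ AC
    C ↦ BDB
    D ↦ AD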